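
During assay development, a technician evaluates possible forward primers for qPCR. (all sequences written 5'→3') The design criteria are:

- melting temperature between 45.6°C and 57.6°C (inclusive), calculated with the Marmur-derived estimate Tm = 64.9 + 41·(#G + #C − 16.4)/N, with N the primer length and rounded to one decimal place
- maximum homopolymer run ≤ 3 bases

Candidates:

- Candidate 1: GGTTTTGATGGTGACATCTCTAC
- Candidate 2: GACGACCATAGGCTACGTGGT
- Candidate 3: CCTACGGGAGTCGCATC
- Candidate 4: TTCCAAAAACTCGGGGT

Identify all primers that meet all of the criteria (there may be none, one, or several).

Candidate 1 (23 nt, A=4 T=9 G=6 C=4): Tm = 64.9 + 41·(10 − 16.4)/23 = 53.5°C ✓; longest run = 4, exceeds 3 ✗ — fails.
Candidate 2 (21 nt, A=5 T=4 G=7 C=5): Tm = 64.9 + 41·(12 − 16.4)/21 = 56.3°C ✓; longest run = 2 ✓ — passes.
Candidate 3 (17 nt, A=3 T=3 G=5 C=6): Tm = 64.9 + 41·(11 − 16.4)/17 = 51.9°C ✓; longest run = 3 ✓ — passes.
Candidate 4 (17 nt, A=5 T=4 G=4 C=4): Tm = 64.9 + 41·(8 − 16.4)/17 = 44.6°C, outside 45.6–57.6°C ✗; longest run = 5, exceeds 3 ✗ — fails.

Candidate 2 and Candidate 3.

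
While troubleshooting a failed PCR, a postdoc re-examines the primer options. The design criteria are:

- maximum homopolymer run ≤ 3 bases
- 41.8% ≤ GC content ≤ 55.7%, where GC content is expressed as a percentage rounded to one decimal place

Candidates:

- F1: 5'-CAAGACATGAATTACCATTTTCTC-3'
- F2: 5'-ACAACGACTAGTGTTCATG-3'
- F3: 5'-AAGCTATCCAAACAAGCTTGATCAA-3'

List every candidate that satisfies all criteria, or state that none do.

F2 only.

F1 (24 nt, A=8 T=8 G=2 C=6): longest run = 4, exceeds 3 ✗; GC 8/24 = 33.3%, outside 41.8–55.7% ✗ — fails.
F2 (19 nt, A=6 T=5 G=4 C=4): longest run = 2 ✓; GC 8/19 = 42.1% ✓ — passes.
F3 (25 nt, A=11 T=5 G=3 C=6): longest run = 3 ✓; GC 9/25 = 36.0%, outside 41.8–55.7% ✗ — fails.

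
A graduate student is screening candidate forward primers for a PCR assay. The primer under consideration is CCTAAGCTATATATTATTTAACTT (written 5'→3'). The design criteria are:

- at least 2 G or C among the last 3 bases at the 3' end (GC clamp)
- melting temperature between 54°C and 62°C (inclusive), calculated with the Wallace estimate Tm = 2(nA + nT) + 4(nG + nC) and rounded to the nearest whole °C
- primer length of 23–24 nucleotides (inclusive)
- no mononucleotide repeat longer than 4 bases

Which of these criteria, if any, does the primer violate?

Base counts: A=8, T=11, G=1, C=4 (length 24).
GC clamp: 3' end CTT has 1 G/C, need ≥2 ✗
Tm: Tm = 2·19 + 4·5 = 58°C ✓
length: length 24 ✓
homopolymer run: longest run = 3 ✓

Fails: GC clamp.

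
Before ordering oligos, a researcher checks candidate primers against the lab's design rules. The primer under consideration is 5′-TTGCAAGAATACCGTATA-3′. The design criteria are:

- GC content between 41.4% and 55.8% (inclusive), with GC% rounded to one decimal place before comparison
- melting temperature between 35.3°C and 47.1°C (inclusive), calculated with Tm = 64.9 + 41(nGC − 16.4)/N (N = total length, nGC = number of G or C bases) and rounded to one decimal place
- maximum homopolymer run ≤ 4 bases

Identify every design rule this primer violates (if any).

Fails: GC content.

Base counts: A=7, T=5, G=3, C=3 (length 18).
GC content: GC 6/18 = 33.3%, outside 41.4–55.8% ✗
Tm: Tm = 64.9 + 41·(6 − 16.4)/18 = 41.2°C ✓
homopolymer run: longest run = 2 ✓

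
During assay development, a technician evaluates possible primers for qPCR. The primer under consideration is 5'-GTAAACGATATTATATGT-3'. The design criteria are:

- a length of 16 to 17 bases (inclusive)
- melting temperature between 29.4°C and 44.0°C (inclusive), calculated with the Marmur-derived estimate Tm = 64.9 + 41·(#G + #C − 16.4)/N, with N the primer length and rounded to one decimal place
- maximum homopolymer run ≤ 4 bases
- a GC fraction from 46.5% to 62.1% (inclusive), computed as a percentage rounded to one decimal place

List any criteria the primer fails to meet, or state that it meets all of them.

Fails: length, GC content.

Base counts: A=7, T=7, G=3, C=1 (length 18).
length: length 18, outside 16–17 ✗
Tm: Tm = 64.9 + 41·(4 − 16.4)/18 = 36.7°C ✓
homopolymer run: longest run = 3 ✓
GC content: GC 4/18 = 22.2%, outside 46.5–62.1% ✗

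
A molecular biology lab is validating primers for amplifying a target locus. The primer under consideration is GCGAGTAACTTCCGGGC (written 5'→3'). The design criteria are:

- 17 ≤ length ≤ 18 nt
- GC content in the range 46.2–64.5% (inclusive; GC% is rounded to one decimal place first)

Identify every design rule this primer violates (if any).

Fails: GC content.

Base counts: A=3, T=3, G=6, C=5 (length 17).
length: length 17 ✓
GC content: GC 11/17 = 64.7%, outside 46.2–64.5% ✗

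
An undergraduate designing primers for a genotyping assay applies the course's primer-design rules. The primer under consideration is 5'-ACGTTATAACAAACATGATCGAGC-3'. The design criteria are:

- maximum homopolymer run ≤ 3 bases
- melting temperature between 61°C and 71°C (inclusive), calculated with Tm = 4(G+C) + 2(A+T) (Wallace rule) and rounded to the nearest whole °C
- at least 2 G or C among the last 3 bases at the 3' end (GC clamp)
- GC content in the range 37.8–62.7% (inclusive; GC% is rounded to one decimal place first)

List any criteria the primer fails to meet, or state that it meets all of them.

Fails: GC content.

Base counts: A=10, T=5, G=4, C=5 (length 24).
homopolymer run: longest run = 3 ✓
Tm: Tm = 2·15 + 4·9 = 66°C ✓
GC clamp: 3' end AGC has 2 G/C ✓
GC content: GC 9/24 = 37.5%, outside 37.8–62.7% ✗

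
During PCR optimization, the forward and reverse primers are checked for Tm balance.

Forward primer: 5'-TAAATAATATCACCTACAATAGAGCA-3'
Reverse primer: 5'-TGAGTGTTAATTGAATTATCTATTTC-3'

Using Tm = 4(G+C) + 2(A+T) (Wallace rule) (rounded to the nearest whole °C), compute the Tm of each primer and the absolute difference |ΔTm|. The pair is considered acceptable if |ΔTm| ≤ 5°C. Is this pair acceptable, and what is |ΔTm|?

Forward: A=13 T=6 G=2 C=5 → Tm = 2·19 + 4·7 = 66°C.
Reverse: A=7 T=13 G=4 C=2 → Tm = 2·20 + 4·6 = 64°C.
|ΔTm| = |66 − 64| = 2°C, ≤ 5°C.

|ΔTm| = 2°C; the pair is acceptable.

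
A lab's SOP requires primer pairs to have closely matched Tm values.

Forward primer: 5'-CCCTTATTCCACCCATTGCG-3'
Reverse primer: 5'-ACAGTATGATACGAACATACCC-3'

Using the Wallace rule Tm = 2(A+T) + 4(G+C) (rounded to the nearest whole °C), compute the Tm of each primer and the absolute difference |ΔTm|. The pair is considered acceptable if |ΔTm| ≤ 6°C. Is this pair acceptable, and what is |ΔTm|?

Forward: A=3 T=6 G=2 C=9 → Tm = 2·9 + 4·11 = 62°C.
Reverse: A=9 T=4 G=3 C=6 → Tm = 2·13 + 4·9 = 62°C.
|ΔTm| = |62 − 62| = 0°C, ≤ 6°C.

|ΔTm| = 0°C; the pair is acceptable.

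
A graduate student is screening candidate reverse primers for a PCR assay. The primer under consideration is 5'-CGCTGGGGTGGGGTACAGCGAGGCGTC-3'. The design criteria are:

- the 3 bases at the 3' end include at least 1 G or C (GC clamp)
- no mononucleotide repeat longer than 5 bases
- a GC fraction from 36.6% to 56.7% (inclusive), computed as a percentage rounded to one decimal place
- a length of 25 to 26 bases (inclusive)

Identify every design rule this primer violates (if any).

Fails: GC content, length.

Base counts: A=3, T=4, G=14, C=6 (length 27).
GC clamp: 3' end GTC has 2 G/C ✓
homopolymer run: longest run = 4 ✓
GC content: GC 20/27 = 74.1%, outside 36.6–56.7% ✗
length: length 27, outside 25–26 ✗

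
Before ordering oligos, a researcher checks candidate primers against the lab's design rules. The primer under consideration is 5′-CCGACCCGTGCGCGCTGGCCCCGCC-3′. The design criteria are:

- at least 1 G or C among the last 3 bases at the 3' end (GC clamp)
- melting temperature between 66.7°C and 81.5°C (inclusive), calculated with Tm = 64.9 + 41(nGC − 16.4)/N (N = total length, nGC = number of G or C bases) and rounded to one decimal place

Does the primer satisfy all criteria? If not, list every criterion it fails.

Meets all criteria.

Base counts: A=1, T=2, G=8, C=14 (length 25).
GC clamp: 3' end GCC has 3 G/C ✓
Tm: Tm = 64.9 + 41·(22 − 16.4)/25 = 74.1°C ✓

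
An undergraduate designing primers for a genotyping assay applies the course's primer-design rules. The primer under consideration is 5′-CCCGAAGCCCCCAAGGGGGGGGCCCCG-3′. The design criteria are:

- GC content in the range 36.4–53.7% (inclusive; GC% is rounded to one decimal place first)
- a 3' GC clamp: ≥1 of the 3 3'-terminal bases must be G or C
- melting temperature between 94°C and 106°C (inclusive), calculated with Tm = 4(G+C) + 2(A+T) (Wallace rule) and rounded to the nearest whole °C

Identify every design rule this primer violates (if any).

Base counts: A=4, T=0, G=11, C=12 (length 27).
GC content: GC 23/27 = 85.2%, outside 36.4–53.7% ✗
GC clamp: 3' end CCG has 3 G/C ✓
Tm: Tm = 2·4 + 4·23 = 100°C ✓

Fails: GC content.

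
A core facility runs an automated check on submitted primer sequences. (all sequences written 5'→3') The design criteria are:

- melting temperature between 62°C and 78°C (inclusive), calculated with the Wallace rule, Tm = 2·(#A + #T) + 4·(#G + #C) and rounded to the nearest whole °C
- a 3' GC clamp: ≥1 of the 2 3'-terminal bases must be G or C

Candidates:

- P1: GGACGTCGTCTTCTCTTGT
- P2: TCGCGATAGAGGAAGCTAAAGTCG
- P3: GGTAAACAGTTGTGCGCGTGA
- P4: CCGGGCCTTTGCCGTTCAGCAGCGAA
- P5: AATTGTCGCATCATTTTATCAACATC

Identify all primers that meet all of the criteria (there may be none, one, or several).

P1 (19 nt, A=1 T=8 G=5 C=5): Tm = 2·9 + 4·10 = 58°C, outside 62–78°C ✗; 3' end GT has 1 G/C ✓ — fails.
P2 (24 nt, A=8 T=4 G=8 C=4): Tm = 2·12 + 4·12 = 72°C ✓; 3' end CG has 2 G/C ✓ — passes.
P3 (21 nt, A=5 T=5 G=8 C=3): Tm = 2·10 + 4·11 = 64°C ✓; 3' end GA has 1 G/C ✓ — passes.
P4 (26 nt, A=4 T=5 G=8 C=9): Tm = 2·9 + 4·17 = 86°C, outside 62–78°C ✗; 3' end AA has 0 G/C, need ≥1 ✗ — fails.
P5 (26 nt, A=8 T=10 G=2 C=6): Tm = 2·18 + 4·8 = 68°C ✓; 3' end TC has 1 G/C ✓ — passes.

P2, P3 and P5.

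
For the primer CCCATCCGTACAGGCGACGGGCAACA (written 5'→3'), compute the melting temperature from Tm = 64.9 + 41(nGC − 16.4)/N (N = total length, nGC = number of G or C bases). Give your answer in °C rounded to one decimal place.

Base counts: A=7, T=2, G=7, C=10; G+C = 17, N = 26.
Tm = 64.9 + 41·(17 − 16.4)/26 = 64.9 + 24.60/26 = 65.8°C.

65.8°C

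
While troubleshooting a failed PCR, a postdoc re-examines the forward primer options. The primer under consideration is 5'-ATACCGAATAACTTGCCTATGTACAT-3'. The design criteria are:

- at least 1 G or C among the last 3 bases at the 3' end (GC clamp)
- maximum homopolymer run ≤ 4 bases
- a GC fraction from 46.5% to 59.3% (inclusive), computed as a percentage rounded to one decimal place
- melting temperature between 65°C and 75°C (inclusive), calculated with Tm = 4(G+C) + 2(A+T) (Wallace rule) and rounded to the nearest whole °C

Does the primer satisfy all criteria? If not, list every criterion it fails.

Base counts: A=9, T=8, G=3, C=6 (length 26).
GC clamp: 3' end CAT has 1 G/C ✓
homopolymer run: longest run = 2 ✓
GC content: GC 9/26 = 34.6%, outside 46.5–59.3% ✗
Tm: Tm = 2·17 + 4·9 = 70°C ✓

Fails: GC content.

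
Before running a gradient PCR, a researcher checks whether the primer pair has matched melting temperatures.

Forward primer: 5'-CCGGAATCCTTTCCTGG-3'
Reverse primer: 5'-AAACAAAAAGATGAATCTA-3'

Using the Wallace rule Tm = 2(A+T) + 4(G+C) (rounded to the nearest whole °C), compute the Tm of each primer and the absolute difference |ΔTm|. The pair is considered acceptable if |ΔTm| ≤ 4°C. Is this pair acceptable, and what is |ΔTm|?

|ΔTm| = 8°C; the pair is not acceptable.

Forward: A=2 T=5 G=4 C=6 → Tm = 2·7 + 4·10 = 54°C.
Reverse: A=12 T=3 G=2 C=2 → Tm = 2·15 + 4·4 = 46°C.
|ΔTm| = |54 − 46| = 8°C, > 4°C.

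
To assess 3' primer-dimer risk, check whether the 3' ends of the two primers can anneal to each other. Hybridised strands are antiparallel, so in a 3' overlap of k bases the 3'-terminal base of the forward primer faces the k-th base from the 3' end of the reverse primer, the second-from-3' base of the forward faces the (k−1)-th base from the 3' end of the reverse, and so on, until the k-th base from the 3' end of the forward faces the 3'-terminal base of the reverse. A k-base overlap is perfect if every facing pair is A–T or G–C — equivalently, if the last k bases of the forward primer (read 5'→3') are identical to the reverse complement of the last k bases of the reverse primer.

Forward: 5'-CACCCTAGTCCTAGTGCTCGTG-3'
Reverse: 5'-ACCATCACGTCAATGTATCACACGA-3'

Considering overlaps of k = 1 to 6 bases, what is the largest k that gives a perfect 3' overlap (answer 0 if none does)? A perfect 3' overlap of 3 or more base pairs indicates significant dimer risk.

Longest perfect overlap: 5 complementary base pairs; significant dimer risk (threshold 3).

Last 6 bases (5'→3') — forward …CTCGTG, reverse …ACACGA.
Reverse complement of the reverse primer's last 6 bases: TCGTGT; its first k bases are the reverse complement of the reverse primer's last k bases, so a perfect k-base overlap needs the forward primer's last k bases to equal them.
Comparing (forward last k vs required): k=1: G vs T ✗; k=2: TG vs TC ✗; k=3: GTG vs TCG ✗; k=4: CGTG vs TCGT ✗; k=5: TCGTG vs TCGTG ✓; k=6: CTCGTG vs TCGTGT ✗.
Only k = 5 is perfect, so the longest perfect 3' overlap is 5.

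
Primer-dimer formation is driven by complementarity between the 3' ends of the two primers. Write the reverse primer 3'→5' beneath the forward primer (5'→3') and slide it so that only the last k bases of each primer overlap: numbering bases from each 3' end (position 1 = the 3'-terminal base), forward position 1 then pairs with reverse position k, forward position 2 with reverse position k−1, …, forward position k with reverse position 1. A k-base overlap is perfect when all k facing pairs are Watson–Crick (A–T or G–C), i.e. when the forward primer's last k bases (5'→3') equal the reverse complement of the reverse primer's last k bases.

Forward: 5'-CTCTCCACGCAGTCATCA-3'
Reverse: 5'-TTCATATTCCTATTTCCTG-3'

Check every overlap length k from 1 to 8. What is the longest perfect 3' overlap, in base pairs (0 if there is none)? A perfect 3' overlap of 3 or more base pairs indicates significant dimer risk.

Longest perfect overlap: 2 complementary base pairs; below the dimer-risk threshold (threshold 3).

Last 8 bases (5'→3') — forward …AGTCATCA, reverse …ATTTCCTG.
Reverse complement of the reverse primer's last 8 bases: CAGGAAAT; its first k bases are the reverse complement of the reverse primer's last k bases, so a perfect k-base overlap needs the forward primer's last k bases to equal them.
Comparing (forward last k vs required): k=1: A vs C ✗; k=2: CA vs CA ✓; k=3: TCA vs CAG ✗; k=4: ATCA vs CAGG ✗; k=5: CATCA vs CAGGA ✗; k=6: TCATCA vs CAGGAA ✗; k=7: GTCATCA vs CAGGAAA ✗; k=8: AGTCATCA vs CAGGAAAT ✗.
Only k = 2 is perfect, so the longest perfect 3' overlap is 2.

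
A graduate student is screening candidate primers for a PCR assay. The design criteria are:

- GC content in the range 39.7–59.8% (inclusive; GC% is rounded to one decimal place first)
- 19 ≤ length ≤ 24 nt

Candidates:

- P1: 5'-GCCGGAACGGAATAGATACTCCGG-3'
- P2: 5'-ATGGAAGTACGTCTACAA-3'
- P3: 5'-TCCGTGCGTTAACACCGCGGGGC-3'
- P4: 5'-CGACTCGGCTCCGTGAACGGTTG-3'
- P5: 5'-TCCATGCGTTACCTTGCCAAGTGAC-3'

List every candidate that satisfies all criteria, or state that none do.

P1 (24 nt, A=7 T=3 G=8 C=6): GC 14/24 = 58.3% ✓; length 24 ✓ — passes.
P2 (18 nt, A=7 T=4 G=4 C=3): GC 7/18 = 38.9%, outside 39.7–59.8% ✗; length 18, outside 19–24 ✗ — fails.
P3 (23 nt, A=3 T=4 G=8 C=8): GC 16/23 = 69.6%, outside 39.7–59.8% ✗; length 23 ✓ — fails.
P4 (23 nt, A=3 T=5 G=8 C=7): GC 15/23 = 65.2%, outside 39.7–59.8% ✗; length 23 ✓ — fails.
P5 (25 nt, A=5 T=7 G=5 C=8): GC 13/25 = 52.0% ✓; length 25, outside 19–24 ✗ — fails.

P1 only.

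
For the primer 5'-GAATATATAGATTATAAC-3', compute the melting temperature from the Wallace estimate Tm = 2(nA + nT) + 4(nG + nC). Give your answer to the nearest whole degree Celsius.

42°C

Base counts: A=9, T=6, G=2, C=1 (length 18).
Tm = 2·(9+6) + 4·(2+1) = 2·15 + 4·3 = 30 + 12 = 42°C.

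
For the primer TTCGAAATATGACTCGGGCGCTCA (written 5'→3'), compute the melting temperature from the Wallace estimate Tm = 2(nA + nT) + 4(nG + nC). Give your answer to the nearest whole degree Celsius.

Base counts: A=6, T=6, G=6, C=6 (length 24).
Tm = 2·(6+6) + 4·(6+6) = 2·12 + 4·12 = 24 + 48 = 72°C.

72°C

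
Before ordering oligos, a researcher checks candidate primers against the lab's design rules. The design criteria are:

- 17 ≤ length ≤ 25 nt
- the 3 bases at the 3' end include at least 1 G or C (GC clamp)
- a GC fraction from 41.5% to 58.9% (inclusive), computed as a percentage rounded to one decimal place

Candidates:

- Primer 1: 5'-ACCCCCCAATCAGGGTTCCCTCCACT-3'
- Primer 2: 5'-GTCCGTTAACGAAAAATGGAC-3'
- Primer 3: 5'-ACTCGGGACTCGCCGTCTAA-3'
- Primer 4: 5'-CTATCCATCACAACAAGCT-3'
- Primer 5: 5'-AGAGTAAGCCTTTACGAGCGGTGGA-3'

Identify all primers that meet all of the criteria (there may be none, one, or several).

Primer 2, Primer 4 and Primer 5.

Primer 1 (26 nt, A=5 T=5 G=3 C=13): length 26, outside 17–25 ✗; 3' end ACT has 1 G/C ✓; GC 16/26 = 61.5%, outside 41.5–58.9% ✗ — fails.
Primer 2 (21 nt, A=8 T=4 G=5 C=4): length 21 ✓; 3' end GAC has 2 G/C ✓; GC 9/21 = 42.9% ✓ — passes.
Primer 3 (20 nt, A=4 T=4 G=5 C=7): length 20 ✓; 3' end TAA has 0 G/C, need ≥1 ✗; GC 12/20 = 60.0%, outside 41.5–58.9% ✗ — fails.
Primer 4 (19 nt, A=7 T=4 G=1 C=7): length 19 ✓; 3' end GCT has 2 G/C ✓; GC 8/19 = 42.1% ✓ — passes.
Primer 5 (25 nt, A=7 T=5 G=9 C=4): length 25 ✓; 3' end GGA has 2 G/C ✓; GC 13/25 = 52.0% ✓ — passes.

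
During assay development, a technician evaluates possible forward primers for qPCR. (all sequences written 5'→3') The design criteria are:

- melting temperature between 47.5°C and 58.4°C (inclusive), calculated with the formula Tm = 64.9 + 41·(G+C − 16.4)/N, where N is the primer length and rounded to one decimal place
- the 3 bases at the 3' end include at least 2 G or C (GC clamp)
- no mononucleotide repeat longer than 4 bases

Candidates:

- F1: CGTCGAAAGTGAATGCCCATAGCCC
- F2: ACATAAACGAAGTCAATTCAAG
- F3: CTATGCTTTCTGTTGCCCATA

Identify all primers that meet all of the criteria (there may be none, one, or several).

None of the candidates satisfy all criteria.

F1 (25 nt, A=7 T=4 G=6 C=8): Tm = 64.9 + 41·(14 − 16.4)/25 = 61.0°C, outside 47.5–58.4°C ✗; 3' end CCC has 3 G/C ✓; longest run = 3 ✓ — fails.
F2 (22 nt, A=11 T=4 G=3 C=4): Tm = 64.9 + 41·(7 − 16.4)/22 = 47.4°C, outside 47.5–58.4°C ✗; 3' end AAG has 1 G/C, need ≥2 ✗; longest run = 3 ✓ — fails.
F3 (21 nt, A=3 T=9 G=3 C=6): Tm = 64.9 + 41·(9 − 16.4)/21 = 50.5°C ✓; 3' end ATA has 0 G/C, need ≥2 ✗; longest run = 3 ✓ — fails.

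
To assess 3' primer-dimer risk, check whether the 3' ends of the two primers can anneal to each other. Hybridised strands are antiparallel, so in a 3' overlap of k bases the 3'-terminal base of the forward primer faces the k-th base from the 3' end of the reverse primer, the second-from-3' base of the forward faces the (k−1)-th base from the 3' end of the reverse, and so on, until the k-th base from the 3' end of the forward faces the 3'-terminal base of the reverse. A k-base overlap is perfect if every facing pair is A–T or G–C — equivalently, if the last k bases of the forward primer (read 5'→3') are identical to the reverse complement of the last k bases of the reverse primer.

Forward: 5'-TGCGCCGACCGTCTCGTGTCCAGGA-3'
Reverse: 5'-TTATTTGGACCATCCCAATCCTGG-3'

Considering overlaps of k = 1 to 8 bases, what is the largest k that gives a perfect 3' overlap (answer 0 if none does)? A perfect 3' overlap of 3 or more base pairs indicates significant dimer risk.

Last 8 bases (5'→3') — forward …GTCCAGGA, reverse …AATCCTGG.
Reverse complement of the reverse primer's last 8 bases: CCAGGATT; its first k bases are the reverse complement of the reverse primer's last k bases, so a perfect k-base overlap needs the forward primer's last k bases to equal them.
Comparing (forward last k vs required): k=1: A vs C ✗; k=2: GA vs CC ✗; k=3: GGA vs CCA ✗; k=4: AGGA vs CCAG ✗; k=5: CAGGA vs CCAGG ✗; k=6: CCAGGA vs CCAGGA ✓; k=7: TCCAGGA vs CCAGGAT ✗; k=8: GTCCAGGA vs CCAGGATT ✗.
Only k = 6 is perfect, so the longest perfect 3' overlap is 6.

Longest perfect overlap: 6 complementary base pairs; significant dimer risk (threshold 3).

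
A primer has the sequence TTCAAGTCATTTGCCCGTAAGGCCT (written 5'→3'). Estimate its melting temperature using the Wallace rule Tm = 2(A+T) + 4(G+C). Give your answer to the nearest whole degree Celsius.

Base counts: A=5, T=8, G=5, C=7 (length 25).
Tm = 2·(5+8) + 4·(5+7) = 2·13 + 4·12 = 26 + 48 = 74°C.

74°C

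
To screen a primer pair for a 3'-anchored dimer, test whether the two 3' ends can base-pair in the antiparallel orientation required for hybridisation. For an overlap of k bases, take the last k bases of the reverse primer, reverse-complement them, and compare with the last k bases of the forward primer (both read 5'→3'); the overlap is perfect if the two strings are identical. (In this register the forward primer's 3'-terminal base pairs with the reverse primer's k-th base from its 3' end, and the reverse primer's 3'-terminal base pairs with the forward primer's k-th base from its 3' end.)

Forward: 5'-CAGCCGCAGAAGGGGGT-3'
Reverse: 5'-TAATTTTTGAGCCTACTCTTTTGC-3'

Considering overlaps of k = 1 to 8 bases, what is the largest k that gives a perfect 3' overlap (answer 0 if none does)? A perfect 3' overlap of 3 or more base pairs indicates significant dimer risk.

Last 8 bases (5'→3') — forward …AAGGGGGT, reverse …TCTTTTGC.
Reverse complement of the reverse primer's last 8 bases: GCAAAAGA; its first k bases are the reverse complement of the reverse primer's last k bases, so a perfect k-base overlap needs the forward primer's last k bases to equal them.
Comparing (forward last k vs required): k=1: T vs G ✗; k=2: GT vs GC ✗; k=3: GGT vs GCA ✗; k=4: GGGT vs GCAA ✗; k=5: GGGGT vs GCAAA ✗; k=6: GGGGGT vs GCAAAA ✗; k=7: AGGGGGT vs GCAAAAG ✗; k=8: AAGGGGGT vs GCAAAAGA ✗.
No overlap length from 1 to 8 is perfect, so the longest perfect 3' overlap is 0.

Longest perfect overlap: 0 complementary base pairs; below the dimer-risk threshold (threshold 3).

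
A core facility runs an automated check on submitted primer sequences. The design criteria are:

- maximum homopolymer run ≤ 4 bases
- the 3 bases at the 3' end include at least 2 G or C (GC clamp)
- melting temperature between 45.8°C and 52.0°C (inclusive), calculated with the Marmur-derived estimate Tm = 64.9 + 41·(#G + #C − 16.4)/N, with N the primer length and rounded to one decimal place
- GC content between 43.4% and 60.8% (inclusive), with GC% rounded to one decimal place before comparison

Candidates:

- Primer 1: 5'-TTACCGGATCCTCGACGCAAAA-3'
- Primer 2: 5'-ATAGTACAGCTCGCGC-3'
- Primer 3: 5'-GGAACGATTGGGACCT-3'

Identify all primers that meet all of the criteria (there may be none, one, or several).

Primer 1 (22 nt, A=7 T=4 G=4 C=7): longest run = 4 ✓; 3' end AAA has 0 G/C, need ≥2 ✗; Tm = 64.9 + 41·(11 − 16.4)/22 = 54.8°C, outside 45.8–52.0°C ✗; GC 11/22 = 50.0% ✓ — fails.
Primer 2 (16 nt, A=4 T=3 G=4 C=5): longest run = 1 ✓; 3' end CGC has 3 G/C ✓; Tm = 64.9 + 41·(9 − 16.4)/16 = 45.9°C ✓; GC 9/16 = 56.3% ✓ — passes.
Primer 3 (16 nt, A=4 T=3 G=6 C=3): longest run = 3 ✓; 3' end CCT has 2 G/C ✓; Tm = 64.9 + 41·(9 − 16.4)/16 = 45.9°C ✓; GC 9/16 = 56.3% ✓ — passes.

Primer 2 and Primer 3.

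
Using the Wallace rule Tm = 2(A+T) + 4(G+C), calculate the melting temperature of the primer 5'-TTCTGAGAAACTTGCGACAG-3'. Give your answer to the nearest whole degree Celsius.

Base counts: A=6, T=5, G=5, C=4 (length 20).
Tm = 2·(6+5) + 4·(5+4) = 2·11 + 4·9 = 22 + 36 = 58°C.

58°C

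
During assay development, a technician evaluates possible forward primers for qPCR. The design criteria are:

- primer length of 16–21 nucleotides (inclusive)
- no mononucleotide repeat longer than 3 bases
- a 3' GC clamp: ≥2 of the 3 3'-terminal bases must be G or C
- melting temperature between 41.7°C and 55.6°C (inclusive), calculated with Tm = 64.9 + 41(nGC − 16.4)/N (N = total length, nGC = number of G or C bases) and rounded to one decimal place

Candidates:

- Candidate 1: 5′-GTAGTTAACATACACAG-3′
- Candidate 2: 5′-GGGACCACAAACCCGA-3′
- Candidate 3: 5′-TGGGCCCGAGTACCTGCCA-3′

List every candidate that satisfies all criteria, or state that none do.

Candidate 1 (17 nt, A=7 T=4 G=3 C=3): length 17 ✓; longest run = 2 ✓; 3' end CAG has 2 G/C ✓; Tm = 64.9 + 41·(6 − 16.4)/17 = 39.8°C, outside 41.7–55.6°C ✗ — fails.
Candidate 2 (16 nt, A=6 T=0 G=4 C=6): length 16 ✓; longest run = 3 ✓; 3' end CGA has 2 G/C ✓; Tm = 64.9 + 41·(10 − 16.4)/16 = 48.5°C ✓ — passes.
Candidate 3 (19 nt, A=3 T=3 G=6 C=7): length 19 ✓; longest run = 3 ✓; 3' end CCA has 2 G/C ✓; Tm = 64.9 + 41·(13 − 16.4)/19 = 57.6°C, outside 41.7–55.6°C ✗ — fails.

Candidate 2 only.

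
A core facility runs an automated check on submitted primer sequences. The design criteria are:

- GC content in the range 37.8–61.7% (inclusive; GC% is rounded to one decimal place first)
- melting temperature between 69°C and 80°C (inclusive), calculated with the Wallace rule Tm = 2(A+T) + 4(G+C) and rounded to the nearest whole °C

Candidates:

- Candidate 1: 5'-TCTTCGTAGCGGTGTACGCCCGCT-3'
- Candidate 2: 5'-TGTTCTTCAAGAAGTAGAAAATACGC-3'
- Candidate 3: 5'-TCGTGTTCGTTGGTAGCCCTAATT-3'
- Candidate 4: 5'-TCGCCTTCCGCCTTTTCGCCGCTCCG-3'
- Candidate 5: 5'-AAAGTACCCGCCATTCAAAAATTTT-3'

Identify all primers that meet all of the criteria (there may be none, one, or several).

Candidate 1 (24 nt, A=2 T=7 G=7 C=8): GC 15/24 = 62.5%, outside 37.8–61.7% ✗; Tm = 2·9 + 4·15 = 78°C ✓ — fails.
Candidate 2 (26 nt, A=10 T=7 G=5 C=4): GC 9/26 = 34.6%, outside 37.8–61.7% ✗; Tm = 2·17 + 4·9 = 70°C ✓ — fails.
Candidate 3 (24 nt, A=3 T=10 G=6 C=5): GC 11/24 = 45.8% ✓; Tm = 2·13 + 4·11 = 70°C ✓ — passes.
Candidate 4 (26 nt, A=0 T=8 G=5 C=13): GC 18/26 = 69.2%, outside 37.8–61.7% ✗; Tm = 2·8 + 4·18 = 88°C, outside 69–80°C ✗ — fails.
Candidate 5 (25 nt, A=10 T=7 G=2 C=6): GC 8/25 = 32.0%, outside 37.8–61.7% ✗; Tm = 2·17 + 4·8 = 66°C, outside 69–80°C ✗ — fails.

Candidate 3 only.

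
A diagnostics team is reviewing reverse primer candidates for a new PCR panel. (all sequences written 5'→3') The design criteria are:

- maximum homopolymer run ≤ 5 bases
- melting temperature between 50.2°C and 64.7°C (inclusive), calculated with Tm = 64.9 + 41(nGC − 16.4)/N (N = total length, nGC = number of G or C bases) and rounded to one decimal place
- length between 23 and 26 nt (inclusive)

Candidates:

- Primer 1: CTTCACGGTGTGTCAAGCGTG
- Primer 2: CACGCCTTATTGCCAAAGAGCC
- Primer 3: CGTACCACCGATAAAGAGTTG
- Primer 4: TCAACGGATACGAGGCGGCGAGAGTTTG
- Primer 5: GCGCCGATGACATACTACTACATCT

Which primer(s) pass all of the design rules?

Primer 5 only.

Primer 1 (21 nt, A=3 T=6 G=7 C=5): longest run = 2 ✓; Tm = 64.9 + 41·(12 − 16.4)/21 = 56.3°C ✓; length 21, outside 23–26 ✗ — fails.
Primer 2 (22 nt, A=6 T=4 G=4 C=8): longest run = 3 ✓; Tm = 64.9 + 41·(12 − 16.4)/22 = 56.7°C ✓; length 22, outside 23–26 ✗ — fails.
Primer 3 (21 nt, A=7 T=4 G=5 C=5): longest run = 3 ✓; Tm = 64.9 + 41·(10 − 16.4)/21 = 52.4°C ✓; length 21, outside 23–26 ✗ — fails.
Primer 4 (28 nt, A=7 T=5 G=11 C=5): longest run = 3 ✓; Tm = 64.9 + 41·(16 − 16.4)/28 = 64.3°C ✓; length 28, outside 23–26 ✗ — fails.
Primer 5 (25 nt, A=7 T=6 G=4 C=8): longest run = 2 ✓; Tm = 64.9 + 41·(12 − 16.4)/25 = 57.7°C ✓; length 25 ✓ — passes.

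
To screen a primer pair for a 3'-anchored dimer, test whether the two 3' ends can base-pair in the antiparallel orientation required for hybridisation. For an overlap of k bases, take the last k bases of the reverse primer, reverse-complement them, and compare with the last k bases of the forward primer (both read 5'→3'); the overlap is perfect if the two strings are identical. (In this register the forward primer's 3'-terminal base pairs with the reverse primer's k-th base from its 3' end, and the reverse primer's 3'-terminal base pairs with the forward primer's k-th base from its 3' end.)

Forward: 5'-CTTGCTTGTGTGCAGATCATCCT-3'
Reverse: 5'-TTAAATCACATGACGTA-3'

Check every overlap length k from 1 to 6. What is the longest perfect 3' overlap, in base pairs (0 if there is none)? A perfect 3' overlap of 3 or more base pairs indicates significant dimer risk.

Last 6 bases (5'→3') — forward …CATCCT, reverse …GACGTA.
Reverse complement of the reverse primer's last 6 bases: TACGTC; its first k bases are the reverse complement of the reverse primer's last k bases, so a perfect k-base overlap needs the forward primer's last k bases to equal them.
Comparing (forward last k vs required): k=1: T vs T ✓; k=2: CT vs TA ✗; k=3: CCT vs TAC ✗; k=4: TCCT vs TACG ✗; k=5: ATCCT vs TACGT ✗; k=6: CATCCT vs TACGTC ✗.
Only k = 1 is perfect, so the longest perfect 3' overlap is 1.

Longest perfect overlap: 1 complementary base pair; below the dimer-risk threshold (threshold 3).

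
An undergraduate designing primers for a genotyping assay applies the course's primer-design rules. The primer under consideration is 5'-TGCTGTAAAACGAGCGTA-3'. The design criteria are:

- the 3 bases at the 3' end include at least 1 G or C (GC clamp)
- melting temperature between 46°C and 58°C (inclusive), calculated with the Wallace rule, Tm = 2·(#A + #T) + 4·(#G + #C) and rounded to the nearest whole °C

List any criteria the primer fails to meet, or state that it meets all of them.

Meets all criteria.

Base counts: A=6, T=4, G=5, C=3 (length 18).
GC clamp: 3' end GTA has 1 G/C ✓
Tm: Tm = 2·10 + 4·8 = 52°C ✓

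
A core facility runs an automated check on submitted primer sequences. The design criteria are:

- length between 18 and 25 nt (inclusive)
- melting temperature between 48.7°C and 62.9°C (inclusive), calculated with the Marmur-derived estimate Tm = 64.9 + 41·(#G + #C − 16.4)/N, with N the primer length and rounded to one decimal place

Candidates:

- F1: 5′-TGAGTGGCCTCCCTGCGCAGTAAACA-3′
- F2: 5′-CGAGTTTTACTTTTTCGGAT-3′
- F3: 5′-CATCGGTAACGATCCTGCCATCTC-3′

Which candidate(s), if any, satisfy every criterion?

F1 (26 nt, A=6 T=5 G=7 C=8): length 26, outside 18–25 ✗; Tm = 64.9 + 41·(15 − 16.4)/26 = 62.7°C ✓ — fails.
F2 (20 nt, A=3 T=10 G=4 C=3): length 20 ✓; Tm = 64.9 + 41·(7 − 16.4)/20 = 45.6°C, outside 48.7–62.9°C ✗ — fails.
F3 (24 nt, A=5 T=6 G=4 C=9): length 24 ✓; Tm = 64.9 + 41·(13 − 16.4)/24 = 59.1°C ✓ — passes.

F3 only.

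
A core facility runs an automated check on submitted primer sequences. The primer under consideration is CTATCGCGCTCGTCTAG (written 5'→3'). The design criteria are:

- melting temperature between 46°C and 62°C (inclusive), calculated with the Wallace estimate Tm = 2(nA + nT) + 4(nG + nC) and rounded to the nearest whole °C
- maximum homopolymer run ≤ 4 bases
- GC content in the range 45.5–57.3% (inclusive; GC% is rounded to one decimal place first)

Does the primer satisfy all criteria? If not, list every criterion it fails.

Base counts: A=2, T=5, G=4, C=6 (length 17).
Tm: Tm = 2·7 + 4·10 = 54°C ✓
homopolymer run: longest run = 1 ✓
GC content: GC 10/17 = 58.8%, outside 45.5–57.3% ✗

Fails: GC content.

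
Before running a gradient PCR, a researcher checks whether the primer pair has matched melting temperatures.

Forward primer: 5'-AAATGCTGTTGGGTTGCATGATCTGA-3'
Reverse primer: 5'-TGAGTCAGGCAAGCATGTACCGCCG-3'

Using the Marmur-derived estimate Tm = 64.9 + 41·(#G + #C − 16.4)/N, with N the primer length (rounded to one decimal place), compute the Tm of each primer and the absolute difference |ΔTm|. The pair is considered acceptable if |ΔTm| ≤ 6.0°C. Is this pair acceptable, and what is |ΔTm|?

Forward: G+C = 11, N = 26 → Tm = 64.9 + 41·(11 − 16.4)/26 = 56.4°C.
Reverse: G+C = 15, N = 25 → Tm = 64.9 + 41·(15 − 16.4)/25 = 62.6°C.
|ΔTm| = |56.4 − 62.6| = 6.2°C, > 6.0°C.

|ΔTm| = 6.2°C; the pair is not acceptable.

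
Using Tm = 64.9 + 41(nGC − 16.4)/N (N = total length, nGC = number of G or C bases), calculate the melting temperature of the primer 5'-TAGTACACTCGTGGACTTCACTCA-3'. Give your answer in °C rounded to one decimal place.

55.7°C

Base counts: A=6, T=7, G=4, C=7; G+C = 11, N = 24.
Tm = 64.9 + 41·(11 − 16.4)/24 = 64.9 + -221.40/24 = 55.7°C.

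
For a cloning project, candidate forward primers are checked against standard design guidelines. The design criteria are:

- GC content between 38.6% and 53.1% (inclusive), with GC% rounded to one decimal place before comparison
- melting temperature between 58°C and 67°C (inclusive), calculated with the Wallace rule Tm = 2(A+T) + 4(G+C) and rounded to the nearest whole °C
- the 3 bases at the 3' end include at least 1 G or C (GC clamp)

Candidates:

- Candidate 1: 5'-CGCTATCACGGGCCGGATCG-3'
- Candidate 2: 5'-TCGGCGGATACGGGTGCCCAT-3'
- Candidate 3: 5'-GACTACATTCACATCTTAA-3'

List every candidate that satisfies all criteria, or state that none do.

Candidate 1 (20 nt, A=3 T=3 G=7 C=7): GC 14/20 = 70.0%, outside 38.6–53.1% ✗; Tm = 2·6 + 4·14 = 68°C, outside 58–67°C ✗; 3' end TCG has 2 G/C ✓ — fails.
Candidate 2 (21 nt, A=3 T=4 G=8 C=6): GC 14/21 = 66.7%, outside 38.6–53.1% ✗; Tm = 2·7 + 4·14 = 70°C, outside 58–67°C ✗; 3' end CAT has 1 G/C ✓ — fails.
Candidate 3 (19 nt, A=7 T=6 G=1 C=5): GC 6/19 = 31.6%, outside 38.6–53.1% ✗; Tm = 2·13 + 4·6 = 50°C, outside 58–67°C ✗; 3' end TAA has 0 G/C, need ≥1 ✗ — fails.

None of the candidates satisfy all criteria.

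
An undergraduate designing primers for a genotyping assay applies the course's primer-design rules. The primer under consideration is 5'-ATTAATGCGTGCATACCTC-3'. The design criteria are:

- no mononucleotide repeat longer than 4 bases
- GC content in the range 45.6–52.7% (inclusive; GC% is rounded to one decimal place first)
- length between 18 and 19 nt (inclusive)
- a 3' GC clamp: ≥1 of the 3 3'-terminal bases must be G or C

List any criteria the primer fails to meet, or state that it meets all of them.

Base counts: A=5, T=6, G=3, C=5 (length 19).
homopolymer run: longest run = 2 ✓
GC content: GC 8/19 = 42.1%, outside 45.6–52.7% ✗
length: length 19 ✓
GC clamp: 3' end CTC has 2 G/C ✓

Fails: GC content.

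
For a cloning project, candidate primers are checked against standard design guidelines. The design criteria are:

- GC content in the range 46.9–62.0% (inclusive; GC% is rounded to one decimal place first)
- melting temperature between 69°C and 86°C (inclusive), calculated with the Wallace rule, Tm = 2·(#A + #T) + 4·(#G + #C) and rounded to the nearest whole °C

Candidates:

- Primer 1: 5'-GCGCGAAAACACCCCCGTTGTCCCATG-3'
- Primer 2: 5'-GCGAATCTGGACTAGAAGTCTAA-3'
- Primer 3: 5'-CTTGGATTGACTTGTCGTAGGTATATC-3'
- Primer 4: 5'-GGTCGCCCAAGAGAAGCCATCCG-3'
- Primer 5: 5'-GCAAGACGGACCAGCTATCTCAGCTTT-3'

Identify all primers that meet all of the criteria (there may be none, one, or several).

Primer 1 (27 nt, A=6 T=4 G=6 C=11): GC 17/27 = 63.0%, outside 46.9–62.0% ✗; Tm = 2·10 + 4·17 = 88°C, outside 69–86°C ✗ — fails.
Primer 2 (23 nt, A=8 T=5 G=6 C=4): GC 10/23 = 43.5%, outside 46.9–62.0% ✗; Tm = 2·13 + 4·10 = 66°C, outside 69–86°C ✗ — fails.
Primer 3 (27 nt, A=5 T=11 G=7 C=4): GC 11/27 = 40.7%, outside 46.9–62.0% ✗; Tm = 2·16 + 4·11 = 76°C ✓ — fails.
Primer 4 (23 nt, A=6 T=2 G=7 C=8): GC 15/23 = 65.2%, outside 46.9–62.0% ✗; Tm = 2·8 + 4·15 = 76°C ✓ — fails.
Primer 5 (27 nt, A=7 T=6 G=6 C=8): GC 14/27 = 51.9% ✓; Tm = 2·13 + 4·14 = 82°C ✓ — passes.

Primer 5 only.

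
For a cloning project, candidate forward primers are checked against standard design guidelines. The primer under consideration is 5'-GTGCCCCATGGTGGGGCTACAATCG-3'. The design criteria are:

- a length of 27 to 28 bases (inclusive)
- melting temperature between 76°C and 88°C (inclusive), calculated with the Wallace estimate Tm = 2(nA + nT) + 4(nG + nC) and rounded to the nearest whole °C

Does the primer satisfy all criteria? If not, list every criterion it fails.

Fails: length.

Base counts: A=4, T=5, G=9, C=7 (length 25).
length: length 25, outside 27–28 ✗
Tm: Tm = 2·9 + 4·16 = 82°C ✓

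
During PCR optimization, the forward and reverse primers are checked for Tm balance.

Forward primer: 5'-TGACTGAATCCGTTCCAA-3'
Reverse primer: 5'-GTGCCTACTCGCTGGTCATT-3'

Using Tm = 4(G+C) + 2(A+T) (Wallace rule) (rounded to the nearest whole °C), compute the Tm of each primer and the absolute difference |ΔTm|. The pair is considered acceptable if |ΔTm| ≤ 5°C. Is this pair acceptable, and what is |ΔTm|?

Forward: A=5 T=5 G=3 C=5 → Tm = 2·10 + 4·8 = 52°C.
Reverse: A=2 T=7 G=5 C=6 → Tm = 2·9 + 4·11 = 62°C.
|ΔTm| = |52 − 62| = 10°C, > 5°C.

|ΔTm| = 10°C; the pair is not acceptable.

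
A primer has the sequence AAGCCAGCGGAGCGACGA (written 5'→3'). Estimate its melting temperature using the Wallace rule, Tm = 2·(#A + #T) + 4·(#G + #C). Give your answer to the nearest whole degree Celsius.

60°C

Base counts: A=6, T=0, G=7, C=5 (length 18).
Tm = 2·(6+0) + 4·(7+5) = 2·6 + 4·12 = 12 + 48 = 60°C.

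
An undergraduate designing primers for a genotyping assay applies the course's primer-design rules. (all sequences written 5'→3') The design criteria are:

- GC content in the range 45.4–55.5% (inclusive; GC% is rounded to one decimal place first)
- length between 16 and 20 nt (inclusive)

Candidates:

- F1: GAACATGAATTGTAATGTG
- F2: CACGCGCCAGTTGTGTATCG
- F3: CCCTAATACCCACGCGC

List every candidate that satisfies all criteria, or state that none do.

F1 (19 nt, A=7 T=6 G=5 C=1): GC 6/19 = 31.6%, outside 45.4–55.5% ✗; length 19 ✓ — fails.
F2 (20 nt, A=3 T=5 G=6 C=6): GC 12/20 = 60.0%, outside 45.4–55.5% ✗; length 20 ✓ — fails.
F3 (17 nt, A=4 T=2 G=2 C=9): GC 11/17 = 64.7%, outside 45.4–55.5% ✗; length 17 ✓ — fails.

None of the candidates satisfy all criteria.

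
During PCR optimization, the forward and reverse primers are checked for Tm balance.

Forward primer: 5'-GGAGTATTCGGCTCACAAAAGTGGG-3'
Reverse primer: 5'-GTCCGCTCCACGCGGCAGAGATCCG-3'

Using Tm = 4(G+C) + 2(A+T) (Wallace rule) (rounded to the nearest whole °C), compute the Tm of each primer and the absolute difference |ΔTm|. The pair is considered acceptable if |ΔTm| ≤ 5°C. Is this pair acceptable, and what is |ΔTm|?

Forward: A=7 T=5 G=9 C=4 → Tm = 2·12 + 4·13 = 76°C.
Reverse: A=4 T=3 G=8 C=10 → Tm = 2·7 + 4·18 = 86°C.
|ΔTm| = |76 − 86| = 10°C, > 5°C.

|ΔTm| = 10°C; the pair is not acceptable.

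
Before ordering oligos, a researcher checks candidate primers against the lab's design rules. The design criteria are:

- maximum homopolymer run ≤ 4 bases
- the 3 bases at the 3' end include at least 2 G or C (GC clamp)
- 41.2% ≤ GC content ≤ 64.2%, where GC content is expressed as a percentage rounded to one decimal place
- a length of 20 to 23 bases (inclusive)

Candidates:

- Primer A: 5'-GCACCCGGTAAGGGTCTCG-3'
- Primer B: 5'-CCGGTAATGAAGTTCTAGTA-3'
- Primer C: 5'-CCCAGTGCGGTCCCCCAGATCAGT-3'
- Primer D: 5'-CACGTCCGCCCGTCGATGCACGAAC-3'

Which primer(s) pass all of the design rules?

Primer A (19 nt, A=3 T=3 G=7 C=6): longest run = 3 ✓; 3' end TCG has 2 G/C ✓; GC 13/19 = 68.4%, outside 41.2–64.2% ✗; length 19, outside 20–23 ✗ — fails.
Primer B (20 nt, A=6 T=6 G=5 C=3): longest run = 2 ✓; 3' end GTA has 1 G/C, need ≥2 ✗; GC 8/20 = 40.0%, outside 41.2–64.2% ✗; length 20 ✓ — fails.
Primer C (24 nt, A=4 T=4 G=6 C=10): longest run = 5, exceeds 4 ✗; 3' end AGT has 1 G/C, need ≥2 ✗; GC 16/24 = 66.7%, outside 41.2–64.2% ✗; length 24, outside 20–23 ✗ — fails.
Primer D (25 nt, A=5 T=3 G=6 C=11): longest run = 3 ✓; 3' end AAC has 1 G/C, need ≥2 ✗; GC 17/25 = 68.0%, outside 41.2–64.2% ✗; length 25, outside 20–23 ✗ — fails.

None of the candidates satisfy all criteria.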